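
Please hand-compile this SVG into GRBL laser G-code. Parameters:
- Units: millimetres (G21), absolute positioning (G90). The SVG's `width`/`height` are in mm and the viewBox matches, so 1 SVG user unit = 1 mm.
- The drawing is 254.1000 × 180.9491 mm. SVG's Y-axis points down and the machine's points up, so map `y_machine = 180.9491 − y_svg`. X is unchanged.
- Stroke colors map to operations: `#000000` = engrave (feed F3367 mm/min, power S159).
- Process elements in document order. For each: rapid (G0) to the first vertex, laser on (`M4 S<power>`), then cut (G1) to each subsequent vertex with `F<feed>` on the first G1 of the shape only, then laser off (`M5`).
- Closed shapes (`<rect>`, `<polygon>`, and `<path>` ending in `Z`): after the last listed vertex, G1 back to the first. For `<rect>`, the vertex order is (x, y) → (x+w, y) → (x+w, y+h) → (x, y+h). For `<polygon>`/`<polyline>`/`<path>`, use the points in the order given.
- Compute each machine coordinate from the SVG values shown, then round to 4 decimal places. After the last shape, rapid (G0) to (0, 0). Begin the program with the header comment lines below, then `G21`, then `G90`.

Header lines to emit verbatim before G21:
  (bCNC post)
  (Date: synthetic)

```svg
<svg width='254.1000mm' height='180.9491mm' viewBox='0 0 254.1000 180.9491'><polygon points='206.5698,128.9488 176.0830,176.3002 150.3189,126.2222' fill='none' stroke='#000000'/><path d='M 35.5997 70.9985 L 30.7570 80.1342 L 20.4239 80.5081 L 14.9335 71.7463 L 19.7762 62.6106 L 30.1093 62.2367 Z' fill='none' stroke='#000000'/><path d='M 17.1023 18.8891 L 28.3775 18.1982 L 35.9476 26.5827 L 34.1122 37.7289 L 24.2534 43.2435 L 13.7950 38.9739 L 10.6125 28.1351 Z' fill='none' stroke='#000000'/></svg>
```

(bCNC post)
(Date: synthetic)
G21
G90
G0 X206.5698 Y52.0003
M4 S159
G1 X176.0830 Y4.6489 F3367
G1 X150.3189 Y54.7269
G1 X206.5698 Y52.0003
M5
G0 X35.5997 Y109.9506
M4 S159
G1 X30.7570 Y100.8149 F3367
G1 X20.4239 Y100.4410
G1 X14.9335 Y109.2028
G1 X19.7762 Y118.3385
G1 X30.1093 Y118.7124
G1 X35.5997 Y109.9506
M5
G0 X17.1023 Y162.0600
M4 S159
G1 X28.3775 Y162.7509 F3367
G1 X35.9476 Y154.3664
G1 X34.1122 Y143.2202
G1 X24.2534 Y137.7056
G1 X13.7950 Y141.9752
G1 X10.6125 Y152.8140
G1 X17.1023 Y162.0600
M5
G0 X0.0000 Y0.0000

1 u = 1 mm; y_m = 180.9491 − y.

[1] `<polygon>` regular polygon, #000000→engrave S159 F3367: (206.5698,52.0003) → (176.0830,4.6489) → (150.3189,54.7269) → (206.5698,52.0003) (closed)

[2] `<path>` regular polygon, #000000→engrave S159 F3367: (35.5997,109.9506) → (30.7570,100.8149) → (20.4239,100.4410) → (14.9335,109.2028) → (19.7762,118.3385) → (30.1093,118.7124) → (35.5997,109.9506) (closed)

[3] `<path>` regular polygon, #000000→engrave S159 F3367: (17.1023,162.0600) → (28.3775,162.7509) → (35.9476,154.3664) → (34.1122,143.2202) → (24.2534,137.7056) → (13.7950,141.9752) → (10.6125,152.8140) → (17.1023,162.0600) (closed)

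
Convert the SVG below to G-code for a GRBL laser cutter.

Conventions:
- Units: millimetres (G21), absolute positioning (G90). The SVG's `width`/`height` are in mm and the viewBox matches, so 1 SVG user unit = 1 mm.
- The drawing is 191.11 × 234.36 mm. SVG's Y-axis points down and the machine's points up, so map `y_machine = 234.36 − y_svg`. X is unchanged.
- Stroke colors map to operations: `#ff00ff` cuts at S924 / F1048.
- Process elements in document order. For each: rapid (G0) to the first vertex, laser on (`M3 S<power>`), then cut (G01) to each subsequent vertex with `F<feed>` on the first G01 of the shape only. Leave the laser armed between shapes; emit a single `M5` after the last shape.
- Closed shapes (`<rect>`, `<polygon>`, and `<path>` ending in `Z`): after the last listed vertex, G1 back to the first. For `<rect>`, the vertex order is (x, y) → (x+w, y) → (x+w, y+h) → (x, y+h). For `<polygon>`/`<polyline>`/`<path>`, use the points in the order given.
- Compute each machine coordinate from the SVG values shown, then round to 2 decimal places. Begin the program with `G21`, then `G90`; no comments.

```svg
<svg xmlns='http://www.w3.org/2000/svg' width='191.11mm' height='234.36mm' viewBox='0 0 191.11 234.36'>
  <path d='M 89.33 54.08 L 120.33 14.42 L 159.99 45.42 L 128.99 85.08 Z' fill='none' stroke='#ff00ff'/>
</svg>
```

Since the viewBox matches the mm dimensions, user units are millimetres directly. The only transform is the Y-flip y_m = 234.36 − y_svg.

Shape 1 is a regular polygon drawn with `<path>`. Its stroke #ff00ff means cut at S924, F1048. After flipping Y the toolpath is (89.33,180.28) → (120.33,219.94) → (159.99,188.94) → (128.99,149.28) → (89.33,180.28), returning to the start.

G21
G90
G0 X89.33 Y180.28
M3 S924
G01 X120.33 Y219.94 F1048
G01 X159.99 Y188.94
G01 X128.99 Y149.28
G01 X89.33 Y180.28
M5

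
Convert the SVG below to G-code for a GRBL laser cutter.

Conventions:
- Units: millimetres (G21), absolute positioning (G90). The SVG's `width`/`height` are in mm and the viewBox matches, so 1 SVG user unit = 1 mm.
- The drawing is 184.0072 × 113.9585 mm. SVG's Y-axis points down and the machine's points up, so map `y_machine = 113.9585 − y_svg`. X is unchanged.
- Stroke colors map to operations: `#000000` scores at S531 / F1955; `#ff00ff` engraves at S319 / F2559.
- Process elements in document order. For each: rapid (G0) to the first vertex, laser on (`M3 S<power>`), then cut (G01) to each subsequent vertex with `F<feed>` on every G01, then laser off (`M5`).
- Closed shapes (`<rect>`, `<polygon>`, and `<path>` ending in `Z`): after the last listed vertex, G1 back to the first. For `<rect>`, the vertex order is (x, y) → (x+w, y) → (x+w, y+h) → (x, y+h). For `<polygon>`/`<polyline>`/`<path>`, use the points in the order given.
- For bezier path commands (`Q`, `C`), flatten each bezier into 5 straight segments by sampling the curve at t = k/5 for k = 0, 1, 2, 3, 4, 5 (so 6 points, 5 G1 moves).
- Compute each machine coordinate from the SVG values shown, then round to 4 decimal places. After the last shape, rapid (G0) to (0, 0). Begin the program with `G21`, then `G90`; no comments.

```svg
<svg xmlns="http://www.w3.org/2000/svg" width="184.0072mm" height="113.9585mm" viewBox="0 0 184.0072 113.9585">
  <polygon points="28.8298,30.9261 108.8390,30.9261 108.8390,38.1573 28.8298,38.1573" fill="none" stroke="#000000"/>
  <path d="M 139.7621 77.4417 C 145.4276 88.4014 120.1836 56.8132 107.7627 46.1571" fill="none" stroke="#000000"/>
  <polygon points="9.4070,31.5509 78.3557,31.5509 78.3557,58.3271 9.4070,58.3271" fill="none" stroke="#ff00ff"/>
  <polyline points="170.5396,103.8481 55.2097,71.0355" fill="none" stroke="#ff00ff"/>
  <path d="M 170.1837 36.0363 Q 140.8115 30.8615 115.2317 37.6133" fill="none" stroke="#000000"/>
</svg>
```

viewBox `0 0 184.0072 113.9585` with mm width/height → 1 unit = 1 mm. Flip: y_m = 113.9585 − y_svg.

**Shape 1** — `<polygon>` rectangle, stroke `#000000` → score (S531, F1955). Machine vertices: (28.8298,83.0324) → (108.8390,83.0324) → (108.8390,75.8012) → (28.8298,75.8012) → (28.8298,83.0324). Closed: final G1 returns to the first vertex.

**Shape 2** — `<path>` cubic bezier, stroke `#000000` → score (S531, F1955). Control points (SVG): P0=(139.7621,77.4417), P1=(145.4276,88.4014), P2=(120.1836,56.8132), P3=(107.7627,46.1571); sampled at t=k/5. Machine vertices: (139.7621,36.5168) → (139.8021,34.5389) → (134.5230,39.7254) → (126.0240,49.0294) → (116.4042,59.4037) → (107.7627,67.8014). Open path.

**Shape 3** — `<polygon>` rectangle, stroke `#ff00ff` → engrave (S319, F2559). Machine vertices: (9.4070,82.4076) → (78.3557,82.4076) → (78.3557,55.6314) → (9.4070,55.6314) → (9.4070,82.4076). Closed: final G1 returns to the first vertex.

**Shape 4** — `<polyline>` line segment, stroke `#ff00ff` → engrave (S319, F2559). Machine vertices: (170.5396,10.1104) → (55.2097,42.9230). Open path.

**Shape 5** — `<path>` quadratic bezier, stroke `#000000` → score (S531, F1955). Control points (SVG): P0=(170.1837,36.0363), P1=(140.8115,30.8615), P2=(115.2317,37.6133); sampled at t=k/5. Machine vertices: (170.1837,77.9222) → (158.5865,79.5151) → (147.2927,80.1538) → (136.3023,79.8384) → (125.6153,78.5689) → (115.2317,76.3452). Open path.

G21
G90
G0 X28.8298 Y83.0324
M3 S531
G01 X108.8390 Y83.0324 F1955
G01 X108.8390 Y75.8012 F1955
G01 X28.8298 Y75.8012 F1955
G01 X28.8298 Y83.0324 F1955
M5
G0 X139.7621 Y36.5168
M3 S531
G01 X139.8021 Y34.5389 F1955
G01 X134.5230 Y39.7254 F1955
G01 X126.0240 Y49.0294 F1955
G01 X116.4042 Y59.4037 F1955
G01 X107.7627 Y67.8014 F1955
M5
G0 X9.4070 Y82.4076
M3 S319
G01 X78.3557 Y82.4076 F2559
G01 X78.3557 Y55.6314 F2559
G01 X9.4070 Y55.6314 F2559
G01 X9.4070 Y82.4076 F2559
M5
G0 X170.5396 Y10.1104
M3 S319
G01 X55.2097 Y42.9230 F2559
M5
G0 X170.1837 Y77.9222
M3 S531
G01 X158.5865 Y79.5151 F1955
G01 X147.2927 Y80.1538 F1955
G01 X136.3023 Y79.8384 F1955
G01 X125.6153 Y78.5689 F1955
G01 X115.2317 Y76.3452 F1955
M5
G0 X0.0000 Y0.0000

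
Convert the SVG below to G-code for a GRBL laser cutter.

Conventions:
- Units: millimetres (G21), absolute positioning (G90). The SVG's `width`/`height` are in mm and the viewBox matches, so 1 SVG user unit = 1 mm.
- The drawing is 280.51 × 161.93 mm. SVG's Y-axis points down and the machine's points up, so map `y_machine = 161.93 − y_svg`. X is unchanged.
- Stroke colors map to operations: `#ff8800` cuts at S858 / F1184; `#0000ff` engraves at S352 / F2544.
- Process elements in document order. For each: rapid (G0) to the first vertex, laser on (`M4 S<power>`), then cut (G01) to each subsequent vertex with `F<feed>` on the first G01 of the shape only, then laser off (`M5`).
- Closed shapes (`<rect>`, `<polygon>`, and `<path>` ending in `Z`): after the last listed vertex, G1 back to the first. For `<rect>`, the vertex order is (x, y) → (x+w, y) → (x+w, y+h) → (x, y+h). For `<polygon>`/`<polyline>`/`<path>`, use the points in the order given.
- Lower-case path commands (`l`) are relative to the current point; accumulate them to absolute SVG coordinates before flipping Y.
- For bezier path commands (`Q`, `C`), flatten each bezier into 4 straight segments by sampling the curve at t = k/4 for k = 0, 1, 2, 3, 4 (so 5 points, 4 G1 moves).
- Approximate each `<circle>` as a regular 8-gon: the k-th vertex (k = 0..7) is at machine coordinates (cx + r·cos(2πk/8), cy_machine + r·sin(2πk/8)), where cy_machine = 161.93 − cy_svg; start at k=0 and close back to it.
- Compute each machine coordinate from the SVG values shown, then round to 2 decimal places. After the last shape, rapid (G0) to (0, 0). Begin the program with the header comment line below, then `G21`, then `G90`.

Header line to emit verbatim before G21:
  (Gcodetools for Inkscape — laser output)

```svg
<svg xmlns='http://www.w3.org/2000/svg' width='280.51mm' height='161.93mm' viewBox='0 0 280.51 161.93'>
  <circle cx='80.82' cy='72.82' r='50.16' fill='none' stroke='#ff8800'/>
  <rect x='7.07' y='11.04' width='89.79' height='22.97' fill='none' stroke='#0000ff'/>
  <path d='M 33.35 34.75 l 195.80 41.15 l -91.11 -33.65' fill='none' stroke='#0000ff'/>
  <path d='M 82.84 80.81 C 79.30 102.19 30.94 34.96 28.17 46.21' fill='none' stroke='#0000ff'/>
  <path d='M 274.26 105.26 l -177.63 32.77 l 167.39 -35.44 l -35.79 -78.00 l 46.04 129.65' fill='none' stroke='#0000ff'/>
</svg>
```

(Gcodetools for Inkscape — laser output)
G21
G90
G0 X130.98 Y89.11
M4 S858
G01 X116.29 Y124.58 F1184
G01 X80.82 Y139.27
G01 X45.35 Y124.58
G01 X30.66 Y89.11
G01 X45.35 Y53.64
G01 X80.82 Y38.95
G01 X116.29 Y53.64
G01 X130.98 Y89.11
M5
G0 X7.07 Y150.89
M4 S352
G01 X96.86 Y150.89 F2544
G01 X96.86 Y127.92
G01 X7.07 Y127.92
G01 X7.07 Y150.89
M5
G0 X33.35 Y127.18
M4 S352
G01 X229.15 Y86.03 F2544
G01 X138.04 Y119.68
M5
G0 X82.84 Y81.12
M4 S352
G01 X73.19 Y79.09 F2544
G01 X55.22 Y94.62
G01 X37.38 Y112.05
G01 X28.17 Y115.72
M5
G0 X274.26 Y56.67
M4 S352
G01 X96.63 Y23.90 F2544
G01 X264.02 Y59.34
G01 X228.23 Y137.34
G01 X274.27 Y7.69
M5
G0 X0.00 Y0.00

Since the viewBox matches the mm dimensions, user units are millimetres directly. The only transform is the Y-flip y_m = 161.93 − y_svg.

Shape 1 is a circle drawn with `<circle>`. Its stroke #ff8800 means cut at S858, F1184. After flipping Y the toolpath is (130.98,89.11) → (116.29,124.58) → (80.82,139.27) → (45.35,124.58) → (30.66,89.11) → (45.35,53.64) → (80.82,38.95) → (116.29,53.64) → (130.98,89.11), returning to the start.

Shape 2 is a rectangle drawn with `<rect>`. Its stroke #0000ff means engrave at S352, F2544. After flipping Y the toolpath is (7.07,150.89) → (96.86,150.89) → (96.86,127.92) → (7.07,127.92) → (7.07,150.89), returning to the start.

Shape 3 is a open polyline drawn with `<path>`. Its stroke #0000ff means engrave at S352, F2544. After flipping Y the toolpath is (33.35,127.18) → (229.15,86.03) → (138.04,119.68).

Shape 4 is a cubic bezier drawn with `<path>`. Its stroke #0000ff means engrave at S352, F2544. After flipping Y the toolpath is (82.84,81.12) → (73.19,79.09) → (55.22,94.62) → (37.38,112.05) → (28.17,115.72).

Shape 5 is a open polyline drawn with `<path>`. Its stroke #0000ff means engrave at S352, F2544. After flipping Y the toolpath is (274.26,56.67) → (96.63,23.90) → (264.02,59.34) → (228.23,137.34) → (274.27,7.69).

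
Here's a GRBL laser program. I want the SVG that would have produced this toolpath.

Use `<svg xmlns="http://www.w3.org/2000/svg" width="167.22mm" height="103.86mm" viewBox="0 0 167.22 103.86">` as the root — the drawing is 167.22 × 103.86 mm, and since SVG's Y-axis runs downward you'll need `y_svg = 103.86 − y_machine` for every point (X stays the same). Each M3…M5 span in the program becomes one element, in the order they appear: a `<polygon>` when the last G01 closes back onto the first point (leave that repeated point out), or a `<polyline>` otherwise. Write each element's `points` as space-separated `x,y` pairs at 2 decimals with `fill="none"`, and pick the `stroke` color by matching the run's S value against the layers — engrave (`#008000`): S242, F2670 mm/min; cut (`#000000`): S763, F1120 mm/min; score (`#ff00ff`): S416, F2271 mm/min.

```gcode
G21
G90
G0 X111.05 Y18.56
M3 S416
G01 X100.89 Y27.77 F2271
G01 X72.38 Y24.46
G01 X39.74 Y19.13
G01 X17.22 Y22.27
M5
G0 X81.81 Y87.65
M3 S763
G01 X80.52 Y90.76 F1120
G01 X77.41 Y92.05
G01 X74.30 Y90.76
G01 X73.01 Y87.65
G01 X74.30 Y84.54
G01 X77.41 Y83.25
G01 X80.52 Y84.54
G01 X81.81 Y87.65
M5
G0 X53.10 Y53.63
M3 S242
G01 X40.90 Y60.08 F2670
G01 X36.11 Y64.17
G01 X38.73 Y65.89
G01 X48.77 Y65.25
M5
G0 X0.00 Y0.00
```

<svg xmlns="http://www.w3.org/2000/svg" width="167.22mm" height="103.86mm" viewBox="0 0 167.22 103.86">
  <polyline points="111.05,85.30 100.89,76.09 72.38,79.40 39.74,84.73 17.22,81.59" fill="none" stroke="#ff00ff"/>
  <polygon points="81.81,16.21 80.52,13.10 77.41,11.81 74.30,13.10 73.01,16.21 74.30,19.32 77.41,20.61 80.52,19.32" fill="none" stroke="#000000"/>
  <polyline points="53.10,50.23 40.90,43.78 36.11,39.69 38.73,37.97 48.77,38.61" fill="none" stroke="#008000"/>
</svg>

y_svg = 103.86 − y_m.

[1] S416→`#ff00ff` (score); open run; points: 111.05,85.30 100.89,76.09 72.38,79.40 39.74,84.73 17.22,81.59

[2] S763→`#000000` (cut); closed run; points: 81.81,16.21 80.52,13.10 77.41,11.81 74.30,13.10 73.01,16.21 74.30,19.32 77.41,20.61 80.52,19.32

[3] S242→`#008000` (engrave); open run; points: 53.10,50.23 40.90,43.78 36.11,39.69 38.73,37.97 48.77,38.61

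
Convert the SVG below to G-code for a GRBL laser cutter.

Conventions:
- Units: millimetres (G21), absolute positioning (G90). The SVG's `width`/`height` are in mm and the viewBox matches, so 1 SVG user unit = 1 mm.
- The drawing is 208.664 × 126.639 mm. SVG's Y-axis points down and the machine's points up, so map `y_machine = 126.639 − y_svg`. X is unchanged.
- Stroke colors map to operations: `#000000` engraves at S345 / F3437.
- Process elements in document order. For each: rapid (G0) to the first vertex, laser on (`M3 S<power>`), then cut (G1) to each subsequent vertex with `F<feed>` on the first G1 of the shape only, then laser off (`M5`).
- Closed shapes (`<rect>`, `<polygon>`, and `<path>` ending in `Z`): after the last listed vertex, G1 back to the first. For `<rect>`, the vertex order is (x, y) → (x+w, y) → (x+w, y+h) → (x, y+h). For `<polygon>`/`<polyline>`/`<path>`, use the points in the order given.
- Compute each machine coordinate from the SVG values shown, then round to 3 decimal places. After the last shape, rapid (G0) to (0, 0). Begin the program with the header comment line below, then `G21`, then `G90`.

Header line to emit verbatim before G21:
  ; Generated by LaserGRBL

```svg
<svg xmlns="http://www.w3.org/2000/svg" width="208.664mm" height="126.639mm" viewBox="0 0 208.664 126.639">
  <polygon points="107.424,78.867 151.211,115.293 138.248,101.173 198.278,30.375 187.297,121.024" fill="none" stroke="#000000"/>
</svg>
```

; Generated by LaserGRBL
G21
G90
G0 X107.424 Y47.772
M3 S345
G1 X151.211 Y11.346 F3437
G1 X138.248 Y25.466
G1 X198.278 Y96.264
G1 X187.297 Y5.615
G1 X107.424 Y47.772
M5
G0 X0.000 Y0.000

1 u = 1 mm; y_m = 126.639 − y.

[1] `<polygon>` closed polygon, #000000→engrave S345 F3437: (107.424,47.772) → (151.211,11.346) → (138.248,25.466) → (198.278,96.264) → (187.297,5.615) → (107.424,47.772) (closed)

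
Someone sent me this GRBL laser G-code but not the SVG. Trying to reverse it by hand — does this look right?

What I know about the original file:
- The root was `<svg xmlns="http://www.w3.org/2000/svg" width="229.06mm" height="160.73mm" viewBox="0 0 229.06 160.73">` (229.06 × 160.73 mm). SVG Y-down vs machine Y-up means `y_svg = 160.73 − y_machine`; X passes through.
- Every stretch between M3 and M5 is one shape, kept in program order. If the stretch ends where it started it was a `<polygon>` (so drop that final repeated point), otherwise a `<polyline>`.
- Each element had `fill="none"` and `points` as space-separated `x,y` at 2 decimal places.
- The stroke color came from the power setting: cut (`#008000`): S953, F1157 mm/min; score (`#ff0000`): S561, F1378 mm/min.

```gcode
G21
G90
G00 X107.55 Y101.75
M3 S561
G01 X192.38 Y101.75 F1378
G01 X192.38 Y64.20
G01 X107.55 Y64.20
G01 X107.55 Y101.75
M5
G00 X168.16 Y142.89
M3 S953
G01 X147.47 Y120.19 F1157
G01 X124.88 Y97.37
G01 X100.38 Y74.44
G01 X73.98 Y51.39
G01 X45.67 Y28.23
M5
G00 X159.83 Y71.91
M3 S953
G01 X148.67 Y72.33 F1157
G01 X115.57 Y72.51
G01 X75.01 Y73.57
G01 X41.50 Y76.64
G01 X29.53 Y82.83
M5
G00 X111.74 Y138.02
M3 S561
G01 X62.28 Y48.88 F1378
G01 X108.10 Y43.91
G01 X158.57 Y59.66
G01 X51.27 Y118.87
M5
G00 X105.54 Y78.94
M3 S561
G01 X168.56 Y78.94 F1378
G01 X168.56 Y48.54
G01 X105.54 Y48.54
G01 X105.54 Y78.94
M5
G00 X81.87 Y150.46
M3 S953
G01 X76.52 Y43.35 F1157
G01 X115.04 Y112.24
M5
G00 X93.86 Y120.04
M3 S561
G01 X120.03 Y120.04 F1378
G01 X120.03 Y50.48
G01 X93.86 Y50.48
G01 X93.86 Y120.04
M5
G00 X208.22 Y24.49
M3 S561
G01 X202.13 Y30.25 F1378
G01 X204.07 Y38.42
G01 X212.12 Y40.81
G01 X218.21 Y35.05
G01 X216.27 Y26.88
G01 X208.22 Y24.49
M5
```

Machine Y-up, SVG Y-down with viewBox height 160.73, so y_svg = 160.73 − y_machine; X carries over.

Run 1: power S561 maps to stroke `#ff0000` (score). The run returns to its start, so emit a `<polygon>` with points (Y-flipped): 107.55,58.98 192.38,58.98 192.38,96.53 107.55,96.53.

Run 2: S953 ⇒ cut layer `#008000`. The run is open, so emit a `<polyline>` with points (Y-flipped): 168.16,17.84 147.47,40.54 124.88,63.36 100.38,86.29 73.98,109.34 45.67,132.50.

Run 3: S953 ⇒ cut layer `#008000`. The run is open, so emit a `<polyline>` with points (Y-flipped): 159.83,88.82 148.67,88.40 115.57,88.22 75.01,87.16 41.50,84.09 29.53,77.90.

Run 4: the run's S561 means `#ff0000` (score). The run is open, so emit a `<polyline>` with points (Y-flipped): 111.74,22.71 62.28,111.85 108.10,116.82 158.57,101.07 51.27,41.86.

Run 5: the run's S561 means `#ff0000` (score). The run returns to its start, so emit a `<polygon>` with points (Y-flipped): 105.54,81.79 168.56,81.79 168.56,112.19 105.54,112.19.

Run 6: the run's S953 means `#008000` (cut). The run is open, so emit a `<polyline>` with points (Y-flipped): 81.87,10.27 76.52,117.38 115.04,48.49.

Run 7: power S561 maps to stroke `#ff0000` (score). The run returns to its start, so emit a `<polygon>` with points (Y-flipped): 93.86,40.69 120.03,40.69 120.03,110.25 93.86,110.25.

Run 8: the run's S561 means `#ff0000` (score). The run returns to its start, so emit a `<polygon>` with points (Y-flipped): 208.22,136.24 202.13,130.48 204.07,122.31 212.12,119.92 218.21,125.68 216.27,133.85.

<svg xmlns="http://www.w3.org/2000/svg" width="229.06mm" height="160.73mm" viewBox="0 0 229.06 160.73">
  <polygon points="107.55,58.98 192.38,58.98 192.38,96.53 107.55,96.53" fill="none" stroke="#ff0000"/>
  <polyline points="168.16,17.84 147.47,40.54 124.88,63.36 100.38,86.29 73.98,109.34 45.67,132.50" fill="none" stroke="#008000"/>
  <polyline points="159.83,88.82 148.67,88.40 115.57,88.22 75.01,87.16 41.50,84.09 29.53,77.90" fill="none" stroke="#008000"/>
  <polyline points="111.74,22.71 62.28,111.85 108.10,116.82 158.57,101.07 51.27,41.86" fill="none" stroke="#ff0000"/>
  <polygon points="105.54,81.79 168.56,81.79 168.56,112.19 105.54,112.19" fill="none" stroke="#ff0000"/>
  <polyline points="81.87,10.27 76.52,117.38 115.04,48.49" fill="none" stroke="#008000"/>
  <polygon points="93.86,40.69 120.03,40.69 120.03,110.25 93.86,110.25" fill="none" stroke="#ff0000"/>
  <polygon points="208.22,136.24 202.13,130.48 204.07,122.31 212.12,119.92 218.21,125.68 216.27,133.85" fill="none" stroke="#ff0000"/>
</svg>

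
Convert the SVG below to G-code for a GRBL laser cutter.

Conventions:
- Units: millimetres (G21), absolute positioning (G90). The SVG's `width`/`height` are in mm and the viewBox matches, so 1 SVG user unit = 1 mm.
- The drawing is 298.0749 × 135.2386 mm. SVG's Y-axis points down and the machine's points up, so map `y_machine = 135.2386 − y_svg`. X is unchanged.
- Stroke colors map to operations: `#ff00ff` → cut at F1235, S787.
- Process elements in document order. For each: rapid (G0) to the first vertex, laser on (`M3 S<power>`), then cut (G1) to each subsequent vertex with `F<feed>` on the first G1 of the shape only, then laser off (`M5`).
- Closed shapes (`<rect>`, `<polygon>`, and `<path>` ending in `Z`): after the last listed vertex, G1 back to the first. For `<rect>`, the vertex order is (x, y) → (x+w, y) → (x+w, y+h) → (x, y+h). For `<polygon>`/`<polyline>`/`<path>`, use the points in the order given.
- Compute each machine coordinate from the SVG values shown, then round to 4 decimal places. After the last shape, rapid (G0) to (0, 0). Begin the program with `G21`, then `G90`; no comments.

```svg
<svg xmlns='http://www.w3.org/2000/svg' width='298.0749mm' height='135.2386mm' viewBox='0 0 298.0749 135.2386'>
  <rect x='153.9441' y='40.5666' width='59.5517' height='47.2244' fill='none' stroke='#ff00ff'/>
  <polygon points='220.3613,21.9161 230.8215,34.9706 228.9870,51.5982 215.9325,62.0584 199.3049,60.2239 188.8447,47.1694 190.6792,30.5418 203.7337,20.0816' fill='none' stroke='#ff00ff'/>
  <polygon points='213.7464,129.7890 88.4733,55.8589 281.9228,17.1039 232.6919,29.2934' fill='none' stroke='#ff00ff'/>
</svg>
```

G21
G90
G0 X153.9441 Y94.6720
M3 S787
G1 X213.4958 Y94.6720 F1235
G1 X213.4958 Y47.4476
G1 X153.9441 Y47.4476
G1 X153.9441 Y94.6720
M5
G0 X220.3613 Y113.3225
M3 S787
G1 X230.8215 Y100.2680 F1235
G1 X228.9870 Y83.6404
G1 X215.9325 Y73.1802
G1 X199.3049 Y75.0147
G1 X188.8447 Y88.0692
G1 X190.6792 Y104.6968
G1 X203.7337 Y115.1570
G1 X220.3613 Y113.3225
M5
G0 X213.7464 Y5.4496
M3 S787
G1 X88.4733 Y79.3797 F1235
G1 X281.9228 Y118.1347
G1 X232.6919 Y105.9452
G1 X213.7464 Y5.4496
M5
G0 X0.0000 Y0.0000

Since the viewBox matches the mm dimensions, user units are millimetres directly. The only transform is the Y-flip y_m = 135.2386 − y_svg.

Shape 1 is a rectangle drawn with `<rect>`. Its stroke #ff00ff means cut at S787, F1235. After flipping Y the toolpath is (153.9441,94.6720) → (213.4958,94.6720) → (213.4958,47.4476) → (153.9441,47.4476) → (153.9441,94.6720), returning to the start.

Shape 2 is a regular polygon drawn with `<polygon>`. Its stroke #ff00ff means cut at S787, F1235. After flipping Y the toolpath is (220.3613,113.3225) → (230.8215,100.2680) → (228.9870,83.6404) → (215.9325,73.1802) → (199.3049,75.0147) → (188.8447,88.0692) → (190.6792,104.6968) → (203.7337,115.1570) → (220.3613,113.3225), returning to the start.

Shape 3 is a closed polygon drawn with `<polygon>`. Its stroke #ff00ff means cut at S787, F1235. After flipping Y the toolpath is (213.7464,5.4496) → (88.4733,79.3797) → (281.9228,118.1347) → (232.6919,105.9452) → (213.7464,5.4496), returning to the start.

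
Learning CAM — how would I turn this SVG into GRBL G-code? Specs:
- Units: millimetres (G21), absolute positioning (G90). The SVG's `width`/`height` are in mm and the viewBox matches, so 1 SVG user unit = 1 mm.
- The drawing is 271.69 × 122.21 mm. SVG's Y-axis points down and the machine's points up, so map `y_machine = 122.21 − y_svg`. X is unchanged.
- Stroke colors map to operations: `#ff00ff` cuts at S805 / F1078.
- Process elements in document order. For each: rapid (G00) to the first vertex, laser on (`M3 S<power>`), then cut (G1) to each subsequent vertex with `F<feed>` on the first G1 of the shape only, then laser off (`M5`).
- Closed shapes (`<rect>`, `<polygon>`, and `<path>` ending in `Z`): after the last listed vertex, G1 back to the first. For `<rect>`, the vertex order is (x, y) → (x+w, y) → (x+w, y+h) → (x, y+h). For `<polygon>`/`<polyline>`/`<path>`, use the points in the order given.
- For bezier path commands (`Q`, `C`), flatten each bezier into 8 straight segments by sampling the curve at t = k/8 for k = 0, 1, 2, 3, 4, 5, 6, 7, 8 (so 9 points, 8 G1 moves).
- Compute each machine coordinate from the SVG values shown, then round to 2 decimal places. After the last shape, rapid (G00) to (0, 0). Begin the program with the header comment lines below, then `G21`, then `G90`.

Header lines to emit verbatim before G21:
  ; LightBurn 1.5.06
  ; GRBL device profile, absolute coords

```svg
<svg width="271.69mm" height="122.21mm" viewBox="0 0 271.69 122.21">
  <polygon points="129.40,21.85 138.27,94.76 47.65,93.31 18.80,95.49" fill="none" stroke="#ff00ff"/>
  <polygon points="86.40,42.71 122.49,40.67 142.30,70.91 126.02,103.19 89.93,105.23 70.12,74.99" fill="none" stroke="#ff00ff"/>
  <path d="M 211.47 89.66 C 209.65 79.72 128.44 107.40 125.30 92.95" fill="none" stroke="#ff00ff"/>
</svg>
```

; LightBurn 1.5.06
; GRBL device profile, absolute coords
G21
G90
G00 X129.40 Y100.36
M3 S805
G1 X138.27 Y27.45 F1078
G1 X47.65 Y28.90
G1 X18.80 Y26.72
G1 X129.40 Y100.36
M5
G00 X86.40 Y79.50
M3 S805
G1 X122.49 Y81.54 F1078
G1 X142.30 Y51.30
G1 X126.02 Y19.02
G1 X89.93 Y16.98
G1 X70.12 Y47.22
G1 X86.40 Y79.50
M5
G00 X211.47 Y32.55
M3 S805
G1 X207.37 Y34.67 F1078
G1 X197.68 Y34.20
G1 X184.23 Y32.07
G1 X168.88 Y29.21
G1 X153.46 Y26.57
G1 X139.83 Y25.08
G1 X129.83 Y25.66
G1 X125.30 Y29.26
M5
G00 X0.00 Y0.00

Since the viewBox matches the mm dimensions, user units are millimetres directly. The only transform is the Y-flip y_m = 122.21 − y_svg.

Shape 1 is a closed polygon drawn with `<polygon>`. Its stroke #ff00ff means cut at S805, F1078. After flipping Y the toolpath is (129.40,100.36) → (138.27,27.45) → (47.65,28.90) → (18.80,26.72) → (129.40,100.36), returning to the start.

Shape 2 is a regular polygon drawn with `<polygon>`. Its stroke #ff00ff means cut at S805, F1078. After flipping Y the toolpath is (86.40,79.50) → (122.49,81.54) → (142.30,51.30) → (126.02,19.02) → (89.93,16.98) → (70.12,47.22) → (86.40,79.50), returning to the start.

Shape 3 is a cubic bezier drawn with `<path>`. Its stroke #ff00ff means cut at S805, F1078. After flipping Y the toolpath is (211.47,32.55) → (207.37,34.67) → (197.68,34.20) → (184.23,32.07) → (168.88,29.21) → (153.46,26.57) → (139.83,25.08) → (129.83,25.66) → (125.30,29.26).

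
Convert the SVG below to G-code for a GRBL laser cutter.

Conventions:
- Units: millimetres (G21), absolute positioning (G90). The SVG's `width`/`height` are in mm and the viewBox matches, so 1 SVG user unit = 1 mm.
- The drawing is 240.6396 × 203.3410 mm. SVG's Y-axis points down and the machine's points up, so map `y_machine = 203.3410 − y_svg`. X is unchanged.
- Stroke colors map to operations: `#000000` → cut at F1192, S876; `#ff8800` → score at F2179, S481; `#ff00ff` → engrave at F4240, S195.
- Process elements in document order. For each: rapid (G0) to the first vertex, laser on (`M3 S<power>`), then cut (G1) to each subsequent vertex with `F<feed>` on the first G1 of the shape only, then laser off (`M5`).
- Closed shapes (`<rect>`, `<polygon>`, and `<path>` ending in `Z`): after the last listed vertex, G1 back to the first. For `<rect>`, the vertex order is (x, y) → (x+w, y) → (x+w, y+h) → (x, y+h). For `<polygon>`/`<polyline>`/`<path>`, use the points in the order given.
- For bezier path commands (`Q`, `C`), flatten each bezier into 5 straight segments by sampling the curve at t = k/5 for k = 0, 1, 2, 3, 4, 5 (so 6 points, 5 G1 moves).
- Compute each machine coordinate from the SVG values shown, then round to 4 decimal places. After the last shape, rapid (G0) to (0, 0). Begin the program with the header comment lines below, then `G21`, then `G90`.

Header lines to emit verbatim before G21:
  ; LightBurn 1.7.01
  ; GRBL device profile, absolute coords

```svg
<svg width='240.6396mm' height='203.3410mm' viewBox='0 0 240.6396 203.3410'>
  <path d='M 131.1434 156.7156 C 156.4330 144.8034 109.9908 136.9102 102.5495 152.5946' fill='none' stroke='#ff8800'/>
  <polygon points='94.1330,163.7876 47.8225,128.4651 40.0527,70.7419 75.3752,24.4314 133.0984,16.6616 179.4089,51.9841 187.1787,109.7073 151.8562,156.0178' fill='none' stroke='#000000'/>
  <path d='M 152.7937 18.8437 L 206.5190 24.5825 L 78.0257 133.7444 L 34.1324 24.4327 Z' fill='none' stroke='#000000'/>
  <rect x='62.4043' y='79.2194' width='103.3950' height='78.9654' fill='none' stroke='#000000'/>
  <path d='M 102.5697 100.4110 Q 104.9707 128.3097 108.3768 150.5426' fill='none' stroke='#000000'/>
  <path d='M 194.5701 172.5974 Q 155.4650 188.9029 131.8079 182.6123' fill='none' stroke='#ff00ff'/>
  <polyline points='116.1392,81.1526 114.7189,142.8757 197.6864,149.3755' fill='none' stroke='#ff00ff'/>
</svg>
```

Since the viewBox matches the mm dimensions, user units are millimetres directly. The only transform is the Y-flip y_m = 203.3410 − y_svg.

Shape 1 is a cubic bezier drawn with `<path>`. Its stroke #ff8800 means score at S481, F2179. After flipping Y the toolpath is (131.1434,46.6254) → (138.5952,53.1340) → (134.1465,57.7392) → (123.1126,59.5022) → (110.8085,57.4842) → (102.5495,50.7464).

Shape 2 is a regular polygon drawn with `<polygon>`. Its stroke #000000 means cut at S876, F1192. After flipping Y the toolpath is (94.1330,39.5534) → (47.8225,74.8759) → (40.0527,132.5991) → (75.3752,178.9096) → (133.0984,186.6794) → (179.4089,151.3569) → (187.1787,93.6337) → (151.8562,47.3232) → (94.1330,39.5534), returning to the start.

Shape 3 is a closed polygon drawn with `<path>`. Its stroke #000000 means cut at S876, F1192. After flipping Y the toolpath is (152.7937,184.4973) → (206.5190,178.7585) → (78.0257,69.5966) → (34.1324,178.9083) → (152.7937,184.4973), returning to the start.

Shape 4 is a rectangle drawn with `<rect>`. Its stroke #000000 means cut at S876, F1192. After flipping Y the toolpath is (62.4043,124.1216) → (165.7993,124.1216) → (165.7993,45.1562) → (62.4043,45.1562) → (62.4043,124.1216), returning to the start.

Shape 5 is a quadratic bezier drawn with `<path>`. Its stroke #000000 means cut at S876, F1192. After flipping Y the toolpath is (102.5697,102.9300) → (103.5703,91.9972) → (104.6513,81.5176) → (105.8127,71.4912) → (107.0546,61.9182) → (108.3768,52.7984).

Shape 6 is a quadratic bezier drawn with `<path>`. Its stroke #ff00ff means engrave at S195, F4240. After flipping Y the toolpath is (194.5701,30.7436) → (179.5460,25.1252) → (165.7577,21.3146) → (153.2053,19.3116) → (141.8887,19.1163) → (131.8079,20.7287).

Shape 7 is a open polyline drawn with `<polyline>`. Its stroke #ff00ff means engrave at S195, F4240. After flipping Y the toolpath is (116.1392,122.1884) → (114.7189,60.4653) → (197.6864,53.9655).

; LightBurn 1.7.01
; GRBL device profile, absolute coords
G21
G90
G0 X131.1434 Y46.6254
M3 S481
G1 X138.5952 Y53.1340 F2179
G1 X134.1465 Y57.7392
G1 X123.1126 Y59.5022
G1 X110.8085 Y57.4842
G1 X102.5495 Y50.7464
M5
G0 X94.1330 Y39.5534
M3 S876
G1 X47.8225 Y74.8759 F1192
G1 X40.0527 Y132.5991
G1 X75.3752 Y178.9096
G1 X133.0984 Y186.6794
G1 X179.4089 Y151.3569
G1 X187.1787 Y93.6337
G1 X151.8562 Y47.3232
G1 X94.1330 Y39.5534
M5
G0 X152.7937 Y184.4973
M3 S876
G1 X206.5190 Y178.7585 F1192
G1 X78.0257 Y69.5966
G1 X34.1324 Y178.9083
G1 X152.7937 Y184.4973
M5
G0 X62.4043 Y124.1216
M3 S876
G1 X165.7993 Y124.1216 F1192
G1 X165.7993 Y45.1562
G1 X62.4043 Y45.1562
G1 X62.4043 Y124.1216
M5
G0 X102.5697 Y102.9300
M3 S876
G1 X103.5703 Y91.9972 F1192
G1 X104.6513 Y81.5176
G1 X105.8127 Y71.4912
G1 X107.0546 Y61.9182
G1 X108.3768 Y52.7984
M5
G0 X194.5701 Y30.7436
M3 S195
G1 X179.5460 Y25.1252 F4240
G1 X165.7577 Y21.3146
G1 X153.2053 Y19.3116
G1 X141.8887 Y19.1163
G1 X131.8079 Y20.7287
M5
G0 X116.1392 Y122.1884
M3 S195
G1 X114.7189 Y60.4653 F4240
G1 X197.6864 Y53.9655
M5
G0 X0.0000 Y0.0000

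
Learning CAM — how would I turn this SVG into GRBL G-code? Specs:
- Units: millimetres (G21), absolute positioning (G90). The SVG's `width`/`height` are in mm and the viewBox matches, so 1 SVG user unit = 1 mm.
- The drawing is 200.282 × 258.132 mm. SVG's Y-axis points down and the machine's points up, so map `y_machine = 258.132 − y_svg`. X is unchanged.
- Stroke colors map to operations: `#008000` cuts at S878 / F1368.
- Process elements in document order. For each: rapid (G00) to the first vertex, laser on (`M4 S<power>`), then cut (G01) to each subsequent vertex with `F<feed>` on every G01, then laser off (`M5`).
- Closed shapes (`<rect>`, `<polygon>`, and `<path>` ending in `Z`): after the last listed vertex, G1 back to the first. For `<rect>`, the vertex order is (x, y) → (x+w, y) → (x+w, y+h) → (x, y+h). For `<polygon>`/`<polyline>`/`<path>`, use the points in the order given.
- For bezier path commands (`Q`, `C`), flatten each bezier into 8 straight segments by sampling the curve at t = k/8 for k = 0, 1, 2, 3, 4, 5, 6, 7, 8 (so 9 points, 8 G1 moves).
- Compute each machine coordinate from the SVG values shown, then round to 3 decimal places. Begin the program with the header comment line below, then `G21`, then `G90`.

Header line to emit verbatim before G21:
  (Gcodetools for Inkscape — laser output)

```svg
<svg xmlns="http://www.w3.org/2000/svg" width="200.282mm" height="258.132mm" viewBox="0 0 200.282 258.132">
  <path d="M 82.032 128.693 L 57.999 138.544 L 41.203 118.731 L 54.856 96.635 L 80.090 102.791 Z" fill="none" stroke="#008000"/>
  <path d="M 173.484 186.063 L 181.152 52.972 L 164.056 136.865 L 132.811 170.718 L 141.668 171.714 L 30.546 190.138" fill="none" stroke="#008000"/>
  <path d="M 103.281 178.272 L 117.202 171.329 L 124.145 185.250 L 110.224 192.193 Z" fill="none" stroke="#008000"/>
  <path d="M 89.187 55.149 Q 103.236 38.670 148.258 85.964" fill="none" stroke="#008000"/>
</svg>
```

1 u = 1 mm; y_m = 258.132 − y.

[1] `<path>` regular polygon, #008000→cut S878 F1368: (82.032,129.439) → (57.999,119.588) → (41.203,139.401) → (54.856,161.497) → (80.090,155.341) → (82.032,129.439) (closed)

[2] `<path>` open polyline, #008000→cut S878 F1368: (173.484,72.069) → (181.152,205.160) → (164.056,121.267) → (132.811,87.414) → (141.668,86.418) → (30.546,67.994)

[3] `<path>` regular polygon, #008000→cut S878 F1368: (103.281,79.860) → (117.202,86.803) → (124.145,72.882) → (110.224,65.939) → (103.281,79.860) (closed)

[4] `<path>` quadratic bezier, #008000→cut S878 F1368: (89.187,202.983) → (93.183,206.106) → (98.147,207.237) → (104.079,206.374) → (110.979,203.519) → (118.847,198.670) → (127.683,191.829) → (137.486,182.995) → (148.258,172.168)

(Gcodetools for Inkscape — laser output)
G21
G90
G00 X82.032 Y129.439
M4 S878
G01 X57.999 Y119.588 F1368
G01 X41.203 Y139.401 F1368
G01 X54.856 Y161.497 F1368
G01 X80.090 Y155.341 F1368
G01 X82.032 Y129.439 F1368
M5
G00 X173.484 Y72.069
M4 S878
G01 X181.152 Y205.160 F1368
G01 X164.056 Y121.267 F1368
G01 X132.811 Y87.414 F1368
G01 X141.668 Y86.418 F1368
G01 X30.546 Y67.994 F1368
M5
G00 X103.281 Y79.860
M4 S878
G01 X117.202 Y86.803 F1368
G01 X124.145 Y72.882 F1368
G01 X110.224 Y65.939 F1368
G01 X103.281 Y79.860 F1368
M5
G00 X89.187 Y202.983
M4 S878
G01 X93.183 Y206.106 F1368
G01 X98.147 Y207.237 F1368
G01 X104.079 Y206.374 F1368
G01 X110.979 Y203.519 F1368
G01 X118.847 Y198.670 F1368
G01 X127.683 Y191.829 F1368
G01 X137.486 Y182.995 F1368
G01 X148.258 Y172.168 F1368
M5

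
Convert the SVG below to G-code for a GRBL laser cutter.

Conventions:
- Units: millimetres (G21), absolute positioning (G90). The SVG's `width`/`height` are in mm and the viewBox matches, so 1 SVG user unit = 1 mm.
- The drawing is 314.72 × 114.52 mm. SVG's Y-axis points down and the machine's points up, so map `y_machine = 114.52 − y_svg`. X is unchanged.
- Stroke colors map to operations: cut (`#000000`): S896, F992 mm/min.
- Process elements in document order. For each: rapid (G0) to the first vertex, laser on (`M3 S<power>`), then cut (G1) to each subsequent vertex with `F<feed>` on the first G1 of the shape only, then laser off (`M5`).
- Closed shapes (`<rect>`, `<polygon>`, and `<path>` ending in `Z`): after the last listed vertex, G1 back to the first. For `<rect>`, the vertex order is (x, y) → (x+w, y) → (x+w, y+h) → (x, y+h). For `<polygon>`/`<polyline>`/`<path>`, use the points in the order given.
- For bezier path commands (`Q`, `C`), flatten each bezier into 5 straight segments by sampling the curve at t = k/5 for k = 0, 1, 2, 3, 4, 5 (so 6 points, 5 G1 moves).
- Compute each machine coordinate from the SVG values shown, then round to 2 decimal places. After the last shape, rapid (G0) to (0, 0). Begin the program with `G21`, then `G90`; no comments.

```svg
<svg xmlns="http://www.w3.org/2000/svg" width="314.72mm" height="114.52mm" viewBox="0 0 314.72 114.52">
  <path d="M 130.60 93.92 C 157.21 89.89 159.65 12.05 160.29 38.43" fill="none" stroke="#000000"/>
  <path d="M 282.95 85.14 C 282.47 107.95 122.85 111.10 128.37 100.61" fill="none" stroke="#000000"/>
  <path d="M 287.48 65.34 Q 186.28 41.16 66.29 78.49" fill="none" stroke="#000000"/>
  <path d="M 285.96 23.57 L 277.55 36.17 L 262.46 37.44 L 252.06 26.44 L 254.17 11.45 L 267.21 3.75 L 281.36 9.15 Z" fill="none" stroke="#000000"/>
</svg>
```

G21
G90
G0 X130.60 Y20.60
M3 S896
G1 X143.84 Y30.45 F992
G1 X152.36 Y49.47
G1 X157.23 Y69.11
G1 X159.51 Y80.84
G1 X160.29 Y76.09
M5
G0 X282.95 Y29.38
M3 S896
G1 X266.16 Y18.01 F992
G1 X226.74 Y11.06
G1 X180.26 Y8.25
G1 X142.28 Y9.30
G1 X128.37 Y13.91
M5
G0 X287.48 Y49.18
M3 S896
G1 X246.25 Y56.39 F992
G1 X203.51 Y58.68
G1 X159.28 Y56.05
G1 X113.53 Y48.50
G1 X66.29 Y36.03
M5
G0 X285.96 Y90.95
M3 S896
G1 X277.55 Y78.35 F992
G1 X262.46 Y77.08
G1 X252.06 Y88.08
G1 X254.17 Y103.07
G1 X267.21 Y110.77
G1 X281.36 Y105.37
G1 X285.96 Y90.95
M5
G0 X0.00 Y0.00

Since the viewBox matches the mm dimensions, user units are millimetres directly. The only transform is the Y-flip y_m = 114.52 − y_svg.

Shape 1 is a cubic bezier drawn with `<path>`. Its stroke #000000 means cut at S896, F992. After flipping Y the toolpath is (130.60,20.60) → (143.84,30.45) → (152.36,49.47) → (157.23,69.11) → (159.51,80.84) → (160.29,76.09).

Shape 2 is a cubic bezier drawn with `<path>`. Its stroke #000000 means cut at S896, F992. After flipping Y the toolpath is (282.95,29.38) → (266.16,18.01) → (226.74,11.06) → (180.26,8.25) → (142.28,9.30) → (128.37,13.91).

Shape 3 is a quadratic bezier drawn with `<path>`. Its stroke #000000 means cut at S896, F992. After flipping Y the toolpath is (287.48,49.18) → (246.25,56.39) → (203.51,58.68) → (159.28,56.05) → (113.53,48.50) → (66.29,36.03).

Shape 4 is a regular polygon drawn with `<path>`. Its stroke #000000 means cut at S896, F992. After flipping Y the toolpath is (285.96,90.95) → (277.55,78.35) → (262.46,77.08) → (252.06,88.08) → (254.17,103.07) → (267.21,110.77) → (281.36,105.37) → (285.96,90.95), returning to the start.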